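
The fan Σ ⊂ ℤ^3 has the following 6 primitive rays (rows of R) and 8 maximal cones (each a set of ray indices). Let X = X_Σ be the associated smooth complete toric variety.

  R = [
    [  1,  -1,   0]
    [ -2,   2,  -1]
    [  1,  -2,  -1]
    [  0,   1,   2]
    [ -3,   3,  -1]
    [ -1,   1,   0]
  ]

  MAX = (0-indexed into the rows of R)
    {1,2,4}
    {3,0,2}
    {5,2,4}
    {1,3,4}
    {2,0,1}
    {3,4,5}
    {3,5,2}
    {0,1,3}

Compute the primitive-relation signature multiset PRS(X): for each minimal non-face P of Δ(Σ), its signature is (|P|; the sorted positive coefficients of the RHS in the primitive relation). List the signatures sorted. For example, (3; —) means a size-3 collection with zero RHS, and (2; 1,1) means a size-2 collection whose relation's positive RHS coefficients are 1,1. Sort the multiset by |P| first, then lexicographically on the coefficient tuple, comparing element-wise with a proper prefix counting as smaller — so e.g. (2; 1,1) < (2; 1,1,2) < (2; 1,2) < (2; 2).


|primitive collections| = 5. Relations:

  {0,5}:  v_{0} + v_{5} = 0  so sig = (2; —)
  {0,4}:  v_{0} + v_{4} = v_{1}  so sig = (2; 1)
  {1,5}:  v_{1} + v_{5} = v_{4}  so sig = (2; 1)
  {1,2,3}:  v_{1} + v_{2} + v_{3} = v_{5}  so sig = (3; 1)
  {2,3,4}:  v_{2} + v_{3} + v_{4} = 2·v_{5}  so sig = (3; 2)

Signatures (|P|; sorted positive RHS coefficients), sorted:
    (2; —)
    (2; 1)
    (2; 1)
    (3; 1)
    (3; 2)


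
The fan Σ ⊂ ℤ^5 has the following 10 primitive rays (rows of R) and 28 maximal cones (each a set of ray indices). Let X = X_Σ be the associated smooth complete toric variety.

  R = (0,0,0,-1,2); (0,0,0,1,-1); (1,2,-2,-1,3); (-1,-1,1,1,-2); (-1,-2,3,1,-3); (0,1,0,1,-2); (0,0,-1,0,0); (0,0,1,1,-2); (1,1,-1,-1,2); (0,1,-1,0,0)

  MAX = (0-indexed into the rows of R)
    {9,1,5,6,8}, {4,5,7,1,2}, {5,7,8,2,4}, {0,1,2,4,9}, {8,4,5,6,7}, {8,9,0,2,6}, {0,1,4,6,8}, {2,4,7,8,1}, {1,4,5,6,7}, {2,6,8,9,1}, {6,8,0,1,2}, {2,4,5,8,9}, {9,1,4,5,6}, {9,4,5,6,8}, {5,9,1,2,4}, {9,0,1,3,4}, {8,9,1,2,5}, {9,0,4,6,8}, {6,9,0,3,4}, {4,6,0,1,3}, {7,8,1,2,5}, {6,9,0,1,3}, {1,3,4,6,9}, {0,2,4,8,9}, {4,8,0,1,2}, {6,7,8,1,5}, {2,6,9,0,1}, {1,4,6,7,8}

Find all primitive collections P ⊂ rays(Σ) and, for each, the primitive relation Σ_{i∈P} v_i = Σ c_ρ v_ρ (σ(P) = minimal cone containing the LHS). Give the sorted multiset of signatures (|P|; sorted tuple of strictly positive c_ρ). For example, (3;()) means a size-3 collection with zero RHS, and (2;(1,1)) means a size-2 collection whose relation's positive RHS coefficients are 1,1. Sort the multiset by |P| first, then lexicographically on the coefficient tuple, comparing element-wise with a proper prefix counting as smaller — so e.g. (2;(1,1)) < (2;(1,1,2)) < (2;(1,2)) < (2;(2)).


Δ(Σ) — 10 vertices, 14 min non-faces:

  • {3,8}:  v_{3} + v_{8} = 0  so sig = (2;())
  • {7,9}:  v_{7} + v_{9} = v_{5}  so sig = (2;(1))
  • {0,7}:  v_{0} + v_{7} = v_{2} + v_{4}  so sig = (2;(1,1))
  • {0,5}:  v_{0} + v_{5} = v_{2} + v_{4} + v_{9}  so sig = (2;(1,1,1))
  • {2,3}:  v_{2} + v_{3} = v_{0} + v_{1} + v_{9}  so sig = (2;(1,1,1))
  • {3,7}:  v_{3} + v_{7} = v_{1} + v_{4} + v_{9}  so sig = (2;(1,1,1))
  • {3,5}:  v_{3} + v_{5} = v_{1} + v_{4} + 2·v_{9}  so sig = (2;(1,1,2))
  • {2,4,6}:  v_{2} + v_{4} + v_{6} = 0  so sig = (3;())
  • {2,6,7}:  v_{2} + v_{6} + v_{7} = v_{1} + v_{8} + v_{9}  so sig = (3;(1,1,1))
  • {2,5,6}:  v_{2} + v_{5} + v_{6} = v_{1} + v_{8} + 2·v_{9}  so sig = (3;(1,1,2))
  • {0,1,8,9}:  v_{0} + v_{1} + v_{8} + v_{9} = v_{2}  so sig = (4;(1))
  • {1,4,8,9}:  v_{1} + v_{4} + v_{8} + v_{9} = v_{7}  so sig = (4;(1))
  • {1,4,5,8}:  v_{1} + v_{4} + v_{5} + v_{8} = 2·v_{7}  so sig = (4;(2))
  • {0,1,4,6,9}:  v_{0} + v_{1} + v_{4} + v_{6} + v_{9} = v_{3}  so sig = (5;(1))

so the primitive-relation signature multiset is
    (2;())
    (2;(1))
    (2;(1,1))
    (2;(1,1,1))
    (2;(1,1,1))
    (2;(1,1,1))
    (2;(1,1,2))
    (3;())
    (3;(1,1,1))
    (3;(1,1,2))
    (4;(1))
    (4;(1))
    (4;(2))
    (5;(1))


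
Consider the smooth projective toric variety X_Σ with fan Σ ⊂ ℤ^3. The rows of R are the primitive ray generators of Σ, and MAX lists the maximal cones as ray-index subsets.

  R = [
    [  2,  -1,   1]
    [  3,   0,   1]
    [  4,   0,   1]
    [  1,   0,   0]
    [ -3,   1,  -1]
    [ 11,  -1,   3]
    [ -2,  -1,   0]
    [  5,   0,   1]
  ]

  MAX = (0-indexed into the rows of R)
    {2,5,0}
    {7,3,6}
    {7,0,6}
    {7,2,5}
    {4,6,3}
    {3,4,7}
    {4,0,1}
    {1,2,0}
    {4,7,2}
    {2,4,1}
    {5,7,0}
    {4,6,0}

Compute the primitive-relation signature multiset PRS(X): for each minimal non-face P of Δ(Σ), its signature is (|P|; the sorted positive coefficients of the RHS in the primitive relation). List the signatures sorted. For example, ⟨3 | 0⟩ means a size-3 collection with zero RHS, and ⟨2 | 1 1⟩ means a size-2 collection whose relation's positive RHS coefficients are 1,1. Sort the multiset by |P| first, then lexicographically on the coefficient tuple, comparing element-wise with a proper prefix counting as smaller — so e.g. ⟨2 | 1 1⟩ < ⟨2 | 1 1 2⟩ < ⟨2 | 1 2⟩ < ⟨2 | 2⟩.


Primitive collections (14):

  P={1,3}:  v_{1} + v_{3} = v_{2}  ⇒ sig = ⟨2 | 1⟩
  P={2,3}:  v_{2} + v_{3} = v_{7}  ⇒ sig = ⟨2 | 1⟩
  P={2,6}:  v_{2} + v_{6} = v_{0}  ⇒ sig = ⟨2 | 1⟩
  P={0,3}:  v_{0} + v_{3} = v_{6} + v_{7}  ⇒ sig = ⟨2 | 1 1⟩
  P={1,6}:  v_{1} + v_{6} = 2·v_{0} + v_{4}  ⇒ sig = ⟨2 | 1 2⟩
  P={3,5}:  v_{3} + v_{5} = v_{0} + 2·v_{7}  ⇒ sig = ⟨2 | 1 2⟩
  P={5,6}:  v_{5} + v_{6} = 2·v_{0} + v_{7}  ⇒ sig = ⟨2 | 1 2⟩
  P={1,5}:  v_{1} + v_{5} = v_{0} + 3·v_{2}  ⇒ sig = ⟨2 | 1 3⟩
  P={1,7}:  v_{1} + v_{7} = 2·v_{2}  ⇒ sig = ⟨2 | 2⟩
  P={4,5}:  v_{4} + v_{5} = 2·v_{2}  ⇒ sig = ⟨2 | 2⟩
  P={4,6,7}:  v_{4} + v_{6} + v_{7} = 0  ⇒ sig = ⟨3 | 0⟩
  P={0,2,4}:  v_{0} + v_{2} + v_{4} = v_{1}  ⇒ sig = ⟨3 | 1⟩
  P={0,2,7}:  v_{0} + v_{2} + v_{7} = v_{5}  ⇒ sig = ⟨3 | 1⟩
  P={0,4,7}:  v_{0} + v_{4} + v_{7} = v_{2}  ⇒ sig = ⟨3 | 1⟩

Hence PRS(X_Σ) =
{ ⟨2 | 1⟩ ×3,  ⟨2 | 1 1⟩,  ⟨2 | 1 2⟩ ×3,  ⟨2 | 1 3⟩,  ⟨2 | 2⟩ ×2,  ⟨3 | 0⟩,  ⟨3 | 1⟩ ×3 }


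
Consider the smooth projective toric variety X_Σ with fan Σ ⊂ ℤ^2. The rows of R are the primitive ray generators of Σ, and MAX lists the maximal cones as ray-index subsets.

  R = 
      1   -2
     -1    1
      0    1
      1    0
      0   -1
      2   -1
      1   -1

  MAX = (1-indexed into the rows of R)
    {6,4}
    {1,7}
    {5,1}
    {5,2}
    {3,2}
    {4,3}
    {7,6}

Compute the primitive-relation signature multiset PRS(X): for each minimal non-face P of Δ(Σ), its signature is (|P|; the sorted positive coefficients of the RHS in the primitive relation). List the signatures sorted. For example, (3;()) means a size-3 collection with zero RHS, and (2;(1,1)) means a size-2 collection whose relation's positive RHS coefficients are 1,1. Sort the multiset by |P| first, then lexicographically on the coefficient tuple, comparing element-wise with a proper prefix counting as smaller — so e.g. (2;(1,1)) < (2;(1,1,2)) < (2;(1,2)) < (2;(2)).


The 14 primitive collections of Σ (r=7, n=2):

  {2,7}:  v_{2} + v_{7} = 0 — sig = (2;())
  {3,5}:  v_{3} + v_{5} = 0 — sig = (2;())
  {1,2}:  v_{1} + v_{2} = v_{5} — sig = (2;(1))
  {1,3}:  v_{1} + v_{3} = v_{7} — sig = (2;(1))
  {2,4}:  v_{2} + v_{4} = v_{3} — sig = (2;(1))
  {2,6}:  v_{2} + v_{6} = v_{4} — sig = (2;(1))
  {3,7}:  v_{3} + v_{7} = v_{4} — sig = (2;(1))
  {4,5}:  v_{4} + v_{5} = v_{7} — sig = (2;(1))
  {4,7}:  v_{4} + v_{7} = v_{6} — sig = (2;(1))
  {5,7}:  v_{5} + v_{7} = v_{1} — sig = (2;(1))
  {1,4}:  v_{1} + v_{4} = 2·v_{7} — sig = (2;(2))
  {3,6}:  v_{3} + v_{6} = 2·v_{4} — sig = (2;(2))
  {5,6}:  v_{5} + v_{6} = 2·v_{7} — sig = (2;(2))
  {1,6}:  v_{1} + v_{6} = 3·v_{7} — sig = (2;(3))

so the primitive-relation signature multiset is
    |P|=2: 14 collections, coeffs (), (), (1), (1), (1), (1), (1), (1), (1), (1), (2), (2), (2), (3)


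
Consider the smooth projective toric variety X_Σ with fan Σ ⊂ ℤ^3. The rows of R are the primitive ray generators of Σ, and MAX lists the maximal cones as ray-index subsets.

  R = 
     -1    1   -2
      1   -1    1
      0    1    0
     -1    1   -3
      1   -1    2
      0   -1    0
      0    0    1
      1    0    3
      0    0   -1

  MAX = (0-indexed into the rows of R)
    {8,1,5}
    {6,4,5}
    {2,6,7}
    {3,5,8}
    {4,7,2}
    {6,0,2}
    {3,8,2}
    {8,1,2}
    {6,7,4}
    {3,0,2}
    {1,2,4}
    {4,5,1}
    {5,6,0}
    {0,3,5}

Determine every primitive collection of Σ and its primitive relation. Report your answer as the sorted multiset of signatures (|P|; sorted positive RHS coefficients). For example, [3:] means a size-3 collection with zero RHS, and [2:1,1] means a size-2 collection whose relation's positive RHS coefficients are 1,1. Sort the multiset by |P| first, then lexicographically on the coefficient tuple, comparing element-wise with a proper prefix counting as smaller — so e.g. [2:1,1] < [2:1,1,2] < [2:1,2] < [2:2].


The 16 primitive collections of Σ (r=9, n=3):

  P={0,4}:  v_{0} + v_{4} = 0  ⇒ sig = [2:]
  P={2,5}:  v_{2} + v_{5} = 0  ⇒ sig = [2:]
  P={6,8}:  v_{6} + v_{8} = 0  ⇒ sig = [2:]
  P={0,1}:  v_{0} + v_{1} = v_{8}  ⇒ sig = [2:1]
  P={0,8}:  v_{0} + v_{8} = v_{3}  ⇒ sig = [2:1]
  P={1,6}:  v_{1} + v_{6} = v_{4}  ⇒ sig = [2:1]
  P={3,4}:  v_{3} + v_{4} = v_{8}  ⇒ sig = [2:1]
  P={3,6}:  v_{3} + v_{6} = v_{0}  ⇒ sig = [2:1]
  P={3,7}:  v_{3} + v_{7} = v_{2}  ⇒ sig = [2:1]
  P={4,8}:  v_{4} + v_{8} = v_{1}  ⇒ sig = [2:1]
  P={0,7}:  v_{0} + v_{7} = v_{2} + v_{6}  ⇒ sig = [2:1,1]
  P={5,7}:  v_{5} + v_{7} = v_{4} + v_{6}  ⇒ sig = [2:1,1]
  P={7,8}:  v_{7} + v_{8} = v_{2} + v_{4}  ⇒ sig = [2:1,1]
  P={1,7}:  v_{1} + v_{7} = v_{2} + 2·v_{4}  ⇒ sig = [2:1,2]
  P={1,3}:  v_{1} + v_{3} = 2·v_{8}  ⇒ sig = [2:2]
  P={2,4,6}:  v_{2} + v_{4} + v_{6} = v_{7}  ⇒ sig = [3:1]

Sorted signature multiset PRS(X):
{ [2:] ×3,  [2:1] ×7,  [2:1,1] ×3,  [2:1,2],  [2:2],  [3:1] }


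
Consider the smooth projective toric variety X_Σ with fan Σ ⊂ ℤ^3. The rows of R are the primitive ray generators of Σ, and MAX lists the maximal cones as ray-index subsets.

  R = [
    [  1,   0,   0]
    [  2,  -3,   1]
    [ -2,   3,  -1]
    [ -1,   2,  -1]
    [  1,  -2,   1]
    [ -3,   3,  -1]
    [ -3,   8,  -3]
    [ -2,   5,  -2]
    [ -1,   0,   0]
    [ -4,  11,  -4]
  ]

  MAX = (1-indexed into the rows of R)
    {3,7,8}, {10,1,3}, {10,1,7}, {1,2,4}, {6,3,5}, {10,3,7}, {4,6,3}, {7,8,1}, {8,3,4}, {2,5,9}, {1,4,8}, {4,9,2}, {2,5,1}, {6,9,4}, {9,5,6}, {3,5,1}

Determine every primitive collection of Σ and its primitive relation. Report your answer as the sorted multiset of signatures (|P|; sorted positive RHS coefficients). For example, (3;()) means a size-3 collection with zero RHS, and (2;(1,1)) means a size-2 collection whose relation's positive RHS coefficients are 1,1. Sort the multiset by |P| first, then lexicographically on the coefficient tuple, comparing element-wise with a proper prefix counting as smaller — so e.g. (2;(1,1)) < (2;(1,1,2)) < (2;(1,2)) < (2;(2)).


The 24 primitive collections of Σ (r=10, n=3):

  • {1,9}:  v_{1} + v_{9} = 0  ⇒ sig = (2;())
  • {2,3}:  v_{2} + v_{3} = 0  ⇒ sig = (2;())
  • {4,5}:  v_{4} + v_{5} = 0  ⇒ sig = (2;())
  • {1,6}:  v_{1} + v_{6} = v_{3}  ⇒ sig = (2;(1))
  • {2,6}:  v_{2} + v_{6} = v_{9}  ⇒ sig = (2;(1))
  • {3,9}:  v_{3} + v_{9} = v_{6}  ⇒ sig = (2;(1))
  • {2,7}:  v_{2} + v_{7} = v_{1} + v_{8}  ⇒ sig = (2;(1,1))
  • {2,8}:  v_{2} + v_{8} = v_{1} + v_{4}  ⇒ sig = (2;(1,1))
  • {2,10}:  v_{2} + v_{10} = v_{1} + v_{7}  ⇒ sig = (2;(1,1))
  • {4,10}:  v_{4} + v_{10} = v_{7} + v_{8}  ⇒ sig = (2;(1,1))
  • {5,8}:  v_{5} + v_{8} = v_{1} + v_{3}  ⇒ sig = (2;(1,1))
  • {7,9}:  v_{7} + v_{9} = v_{3} + v_{8}  ⇒ sig = (2;(1,1))
  • {8,9}:  v_{8} + v_{9} = v_{3} + v_{4}  ⇒ sig = (2;(1,1))
  • {9,10}:  v_{9} + v_{10} = v_{3} + v_{7}  ⇒ sig = (2;(1,1))
  • {6,7}:  v_{6} + v_{7} = 2·v_{3} + v_{8}  ⇒ sig = (2;(1,2))
  • {6,8}:  v_{6} + v_{8} = 2·v_{3} + v_{4}  ⇒ sig = (2;(1,2))
  • {6,10}:  v_{6} + v_{10} = 2·v_{3} + v_{7}  ⇒ sig = (2;(1,2))
  • {4,7}:  v_{4} + v_{7} = 2·v_{8}  ⇒ sig = (2;(2))
  • {8,10}:  v_{8} + v_{10} = 2·v_{7}  ⇒ sig = (2;(2))
  • {5,7}:  v_{5} + v_{7} = 2·v_{1} + 2·v_{3}  ⇒ sig = (2;(2,2))
  • {5,10}:  v_{5} + v_{10} = 3·v_{1} + 3·v_{3}  ⇒ sig = (2;(3,3))
  • {1,3,4}:  v_{1} + v_{3} + v_{4} = v_{8}  ⇒ sig = (3;(1))
  • {1,3,7}:  v_{1} + v_{3} + v_{7} = v_{10}  ⇒ sig = (3;(1))
  • {1,3,8}:  v_{1} + v_{3} + v_{8} = v_{7}  ⇒ sig = (3;(1))

Sorted signature multiset PRS(X):
[(2;()), (2;()), (2;()), (2;(1)), (2;(1)), (2;(1)), (2;(1,1)), (2;(1,1)), (2;(1,1)), (2;(1,1)), (2;(1,1)), (2;(1,1)), (2;(1,1)), (2;(1,1)), (2;(1,2)), (2;(1,2)), (2;(1,2)), (2;(2)), (2;(2)), (2;(2,2)), (2;(3,3)), (3;(1)), (3;(1)), (3;(1))]


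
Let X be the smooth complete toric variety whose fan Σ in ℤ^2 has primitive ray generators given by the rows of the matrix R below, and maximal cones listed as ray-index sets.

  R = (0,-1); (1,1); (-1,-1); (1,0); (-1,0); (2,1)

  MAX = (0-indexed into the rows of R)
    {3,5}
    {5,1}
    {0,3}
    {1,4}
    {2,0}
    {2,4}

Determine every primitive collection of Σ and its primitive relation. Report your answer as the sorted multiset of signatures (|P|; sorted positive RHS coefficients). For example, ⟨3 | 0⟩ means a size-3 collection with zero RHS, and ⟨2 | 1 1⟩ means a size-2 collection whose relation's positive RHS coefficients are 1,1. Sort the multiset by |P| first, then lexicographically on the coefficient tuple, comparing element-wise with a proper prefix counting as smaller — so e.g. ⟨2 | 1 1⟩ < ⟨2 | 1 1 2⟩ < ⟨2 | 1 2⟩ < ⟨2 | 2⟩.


|primitive collections| = 9. Relations:

  P = {1,2}:  v_{1} + v_{2} = 0  ⇒ sig = ⟨2 | 0⟩
  P = {3,4}:  v_{3} + v_{4} = 0  ⇒ sig = ⟨2 | 0⟩
  P = {0,1}:  v_{0} + v_{1} = v_{3}  ⇒ sig = ⟨2 | 1⟩
  P = {0,4}:  v_{0} + v_{4} = v_{2}  ⇒ sig = ⟨2 | 1⟩
  P = {1,3}:  v_{1} + v_{3} = v_{5}  ⇒ sig = ⟨2 | 1⟩
  P = {2,3}:  v_{2} + v_{3} = v_{0}  ⇒ sig = ⟨2 | 1⟩
  P = {2,5}:  v_{2} + v_{5} = v_{3}  ⇒ sig = ⟨2 | 1⟩
  P = {4,5}:  v_{4} + v_{5} = v_{1}  ⇒ sig = ⟨2 | 1⟩
  P = {0,5}:  v_{0} + v_{5} = 2·v_{3}  ⇒ sig = ⟨2 | 2⟩

Signatures (|P|; sorted positive RHS coefficients), sorted:
    |P|=2: 9 collections, coeffs (), (), (1), (1), (1), (1), (1), (1), (2)


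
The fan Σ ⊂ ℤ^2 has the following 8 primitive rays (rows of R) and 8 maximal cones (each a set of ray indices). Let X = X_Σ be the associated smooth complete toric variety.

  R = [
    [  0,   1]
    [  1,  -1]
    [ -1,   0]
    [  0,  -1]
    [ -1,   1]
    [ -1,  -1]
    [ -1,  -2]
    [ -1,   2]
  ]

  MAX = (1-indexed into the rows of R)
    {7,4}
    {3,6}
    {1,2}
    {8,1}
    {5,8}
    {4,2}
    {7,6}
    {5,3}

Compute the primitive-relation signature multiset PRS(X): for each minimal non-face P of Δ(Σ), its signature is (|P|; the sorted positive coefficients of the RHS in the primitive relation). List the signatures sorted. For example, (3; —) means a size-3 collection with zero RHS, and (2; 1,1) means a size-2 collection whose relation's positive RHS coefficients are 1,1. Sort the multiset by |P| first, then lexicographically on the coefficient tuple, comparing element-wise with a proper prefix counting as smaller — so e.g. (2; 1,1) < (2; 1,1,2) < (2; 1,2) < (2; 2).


|primitive collections| = 20. Relations:

  P={1,4}:  v_{1} + v_{4} = 0 — sig = (2; —)
  P={2,5}:  v_{2} + v_{5} = 0 — sig = (2; —)
  P={1,3}:  v_{1} + v_{3} = v_{5} — sig = (2; 1)
  P={1,5}:  v_{1} + v_{5} = v_{8} — sig = (2; 1)
  P={1,6}:  v_{1} + v_{6} = v_{3} — sig = (2; 1)
  P={1,7}:  v_{1} + v_{7} = v_{6} — sig = (2; 1)
  P={2,3}:  v_{2} + v_{3} = v_{4} — sig = (2; 1)
  P={2,8}:  v_{2} + v_{8} = v_{1} — sig = (2; 1)
  P={3,4}:  v_{3} + v_{4} = v_{6} — sig = (2; 1)
  P={4,5}:  v_{4} + v_{5} = v_{3} — sig = (2; 1)
  P={4,6}:  v_{4} + v_{6} = v_{7} — sig = (2; 1)
  P={4,8}:  v_{4} + v_{8} = v_{5} — sig = (2; 1)
  P={5,7}:  v_{5} + v_{7} = v_{3} + v_{6} — sig = (2; 1,1)
  P={6,8}:  v_{6} + v_{8} = v_{3} + v_{5} — sig = (2; 1,1)
  P={2,6}:  v_{2} + v_{6} = 2·v_{4} — sig = (2; 2)
  P={3,7}:  v_{3} + v_{7} = 2·v_{6} — sig = (2; 2)
  P={3,8}:  v_{3} + v_{8} = 2·v_{5} — sig = (2; 2)
  P={5,6}:  v_{5} + v_{6} = 2·v_{3} — sig = (2; 2)
  P={7,8}:  v_{7} + v_{8} = 2·v_{3} — sig = (2; 2)
  P={2,7}:  v_{2} + v_{7} = 3·v_{4} — sig = (2; 3)

Sorted signature multiset PRS(X):
[(2; —), (2; —), (2; 1), (2; 1), (2; 1), (2; 1), (2; 1), (2; 1), (2; 1), (2; 1), (2; 1), (2; 1), (2; 1,1), (2; 1,1), (2; 2), (2; 2), (2; 2), (2; 2), (2; 2), (2; 3)]


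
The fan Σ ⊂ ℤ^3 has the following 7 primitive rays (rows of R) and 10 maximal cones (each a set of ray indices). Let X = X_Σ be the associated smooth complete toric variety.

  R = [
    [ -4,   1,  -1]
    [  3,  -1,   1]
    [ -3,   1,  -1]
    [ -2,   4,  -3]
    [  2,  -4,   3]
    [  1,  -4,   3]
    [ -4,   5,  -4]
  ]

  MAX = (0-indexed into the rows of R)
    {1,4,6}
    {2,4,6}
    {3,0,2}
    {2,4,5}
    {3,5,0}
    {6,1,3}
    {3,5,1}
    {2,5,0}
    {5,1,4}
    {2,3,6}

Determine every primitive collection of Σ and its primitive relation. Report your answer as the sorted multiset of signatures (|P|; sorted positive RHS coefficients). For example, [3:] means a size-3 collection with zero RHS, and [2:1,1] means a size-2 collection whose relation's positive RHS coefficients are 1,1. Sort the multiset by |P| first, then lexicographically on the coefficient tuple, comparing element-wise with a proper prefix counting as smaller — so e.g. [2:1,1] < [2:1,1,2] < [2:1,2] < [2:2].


Σ has 7 primitive collections:

  {1,2}:  v_{1} + v_{2} = 0  so sig = [2:]
  {3,4}:  v_{3} + v_{4} = 0  so sig = [2:]
  {5,6}:  v_{5} + v_{6} = v_{2}  so sig = [2:1]
  {0,1}:  v_{0} + v_{1} = v_{3} + v_{5}  so sig = [2:1,1]
  {0,4}:  v_{0} + v_{4} = v_{2} + v_{5}  so sig = [2:1,1]
  {0,6}:  v_{0} + v_{6} = 2·v_{2} + v_{3}  so sig = [2:1,2]
  {2,3,5}:  v_{2} + v_{3} + v_{5} = v_{0}  so sig = [3:1]

so the primitive-relation signature multiset is
[[2:], [2:], [2:1], [2:1,1], [2:1,1], [2:1,2], [3:1]]


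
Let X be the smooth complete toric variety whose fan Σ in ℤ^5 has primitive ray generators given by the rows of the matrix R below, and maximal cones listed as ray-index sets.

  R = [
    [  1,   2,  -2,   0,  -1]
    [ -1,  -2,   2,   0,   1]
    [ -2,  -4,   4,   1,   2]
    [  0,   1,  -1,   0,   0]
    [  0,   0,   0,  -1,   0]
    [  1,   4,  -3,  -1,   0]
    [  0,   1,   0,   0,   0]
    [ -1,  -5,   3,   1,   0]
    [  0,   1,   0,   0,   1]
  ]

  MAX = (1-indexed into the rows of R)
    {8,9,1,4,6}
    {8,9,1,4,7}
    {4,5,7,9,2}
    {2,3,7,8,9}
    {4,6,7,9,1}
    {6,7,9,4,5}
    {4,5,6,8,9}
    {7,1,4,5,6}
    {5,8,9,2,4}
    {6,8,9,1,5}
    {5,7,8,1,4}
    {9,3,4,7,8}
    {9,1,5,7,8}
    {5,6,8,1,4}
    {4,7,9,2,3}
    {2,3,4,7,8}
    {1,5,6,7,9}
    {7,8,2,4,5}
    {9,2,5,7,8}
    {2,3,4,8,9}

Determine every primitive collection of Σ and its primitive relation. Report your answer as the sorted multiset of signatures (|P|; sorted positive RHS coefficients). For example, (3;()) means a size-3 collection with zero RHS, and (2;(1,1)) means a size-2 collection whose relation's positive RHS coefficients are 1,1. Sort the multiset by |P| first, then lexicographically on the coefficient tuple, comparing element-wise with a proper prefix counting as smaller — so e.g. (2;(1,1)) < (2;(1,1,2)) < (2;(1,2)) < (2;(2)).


Δ(Σ) — 9 vertices, 9 min non-faces:

  P = {1,2}:  v_{1} + v_{2} = 0  ⇒ sig = (2;())
  P = {2,6}:  v_{2} + v_{6} = v_{4} + v_{5} + v_{9}  ⇒ sig = (2;(1,1,1))
  P = {3,6}:  v_{3} + v_{6} = v_{2} + v_{4} + v_{9}  ⇒ sig = (2;(1,1,1))
  P = {1,3}:  v_{1} + v_{3} = v_{4} + v_{7} + v_{8} + v_{9}  ⇒ sig = (2;(1,1,1,1))
  P = {3,5}:  v_{3} + v_{5} = 2·v_{2}  ⇒ sig = (2;(2))
  P = {6,7,8}:  v_{6} + v_{7} + v_{8} = 0  ⇒ sig = (3;())
  P = {1,4,5,9}:  v_{1} + v_{4} + v_{5} + v_{9} = v_{6}  ⇒ sig = (4;(1))
  P = {2,4,7,8,9}:  v_{2} + v_{4} + v_{7} + v_{8} + v_{9} = v_{3}  ⇒ sig = (5;(1))
  P = {4,5,7,8,9}:  v_{4} + v_{5} + v_{7} + v_{8} + v_{9} = v_{2}  ⇒ sig = (5;(1))

Sorted signature multiset PRS(X):
{ (2;()),  (2;(1,1,1)) ×2,  (2;(1,1,1,1)),  (2;(2)),  (3;()),  (4;(1)),  (5;(1)) ×2 }


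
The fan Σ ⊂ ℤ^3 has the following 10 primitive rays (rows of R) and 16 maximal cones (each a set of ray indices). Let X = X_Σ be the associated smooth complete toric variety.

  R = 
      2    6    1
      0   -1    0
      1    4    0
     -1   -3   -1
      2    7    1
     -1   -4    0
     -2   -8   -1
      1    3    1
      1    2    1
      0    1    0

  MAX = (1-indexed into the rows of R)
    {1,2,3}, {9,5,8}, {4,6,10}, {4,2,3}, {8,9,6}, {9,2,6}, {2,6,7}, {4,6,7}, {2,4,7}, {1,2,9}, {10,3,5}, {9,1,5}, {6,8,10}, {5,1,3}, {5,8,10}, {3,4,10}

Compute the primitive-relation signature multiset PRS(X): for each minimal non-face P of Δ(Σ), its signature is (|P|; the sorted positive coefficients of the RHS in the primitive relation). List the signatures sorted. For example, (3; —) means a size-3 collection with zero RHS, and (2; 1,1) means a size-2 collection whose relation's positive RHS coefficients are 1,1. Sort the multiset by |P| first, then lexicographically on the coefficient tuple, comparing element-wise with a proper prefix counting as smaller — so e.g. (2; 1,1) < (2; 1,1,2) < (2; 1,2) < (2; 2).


22 collections generate NE(X_Σ); each relation:

  P={2,10}:  v_{2} + v_{10} = 0  →  sig = (2; —)
  P={3,6}:  v_{3} + v_{6} = 0  →  sig = (2; —)
  P={4,8}:  v_{4} + v_{8} = 0  →  sig = (2; —)
  P={1,6}:  v_{1} + v_{6} = v_{9}  →  sig = (2; 1)
  P={1,10}:  v_{1} + v_{10} = v_{5}  →  sig = (2; 1)
  P={2,5}:  v_{2} + v_{5} = v_{1}  →  sig = (2; 1)
  P={2,8}:  v_{2} + v_{8} = v_{9}  →  sig = (2; 1)
  P={3,8}:  v_{3} + v_{8} = v_{5}  →  sig = (2; 1)
  P={3,9}:  v_{3} + v_{9} = v_{1}  →  sig = (2; 1)
  P={4,5}:  v_{4} + v_{5} = v_{3}  →  sig = (2; 1)
  P={4,9}:  v_{4} + v_{9} = v_{2}  →  sig = (2; 1)
  P={5,6}:  v_{5} + v_{6} = v_{8}  →  sig = (2; 1)
  P={5,7}:  v_{5} + v_{7} = v_{2}  →  sig = (2; 1)
  P={9,10}:  v_{9} + v_{10} = v_{8}  →  sig = (2; 1)
  P={1,4}:  v_{1} + v_{4} = v_{2} + v_{3}  →  sig = (2; 1,1)
  P={1,8}:  v_{1} + v_{8} = v_{5} + v_{9}  →  sig = (2; 1,1)
  P={3,7}:  v_{3} + v_{7} = v_{2} + v_{4}  →  sig = (2; 1,1)
  P={7,8}:  v_{7} + v_{8} = v_{2} + v_{6}  →  sig = (2; 1,1)
  P={7,10}:  v_{7} + v_{10} = v_{4} + v_{6}  →  sig = (2; 1,1)
  P={7,9}:  v_{7} + v_{9} = 2·v_{2} + v_{6}  →  sig = (2; 1,2)
  P={1,7}:  v_{1} + v_{7} = 2·v_{2}  →  sig = (2; 2)
  P={2,4,6}:  v_{2} + v_{4} + v_{6} = v_{7}  →  sig = (3; 1)

Hence PRS(X_Σ) =
[(2; —), (2; —), (2; —), (2; 1), (2; 1), (2; 1), (2; 1), (2; 1), (2; 1), (2; 1), (2; 1), (2; 1), (2; 1), (2; 1), (2; 1,1), (2; 1,1), (2; 1,1), (2; 1,1), (2; 1,1), (2; 1,2), (2; 2), (3; 1)]


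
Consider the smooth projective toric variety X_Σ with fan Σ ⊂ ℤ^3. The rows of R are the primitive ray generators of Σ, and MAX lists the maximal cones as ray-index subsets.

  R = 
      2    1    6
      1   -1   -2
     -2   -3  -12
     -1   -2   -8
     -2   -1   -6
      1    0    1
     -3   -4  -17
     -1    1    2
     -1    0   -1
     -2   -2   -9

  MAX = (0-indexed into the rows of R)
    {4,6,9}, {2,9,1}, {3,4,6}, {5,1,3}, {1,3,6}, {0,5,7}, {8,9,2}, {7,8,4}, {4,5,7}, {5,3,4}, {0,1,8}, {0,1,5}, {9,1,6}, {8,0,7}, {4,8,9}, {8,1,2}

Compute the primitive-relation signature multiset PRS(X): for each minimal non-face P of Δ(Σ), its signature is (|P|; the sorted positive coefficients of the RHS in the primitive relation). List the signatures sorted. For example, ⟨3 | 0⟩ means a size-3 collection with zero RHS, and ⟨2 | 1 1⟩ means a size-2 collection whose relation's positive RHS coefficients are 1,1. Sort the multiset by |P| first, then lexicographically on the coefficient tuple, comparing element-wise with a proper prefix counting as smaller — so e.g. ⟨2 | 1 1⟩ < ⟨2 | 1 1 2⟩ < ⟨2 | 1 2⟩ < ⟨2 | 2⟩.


|primitive collections| = 22. Relations:

  • {0,4}:  v_{0} + v_{4} = 0 — sig = ⟨2 | 0⟩
  • {1,7}:  v_{1} + v_{7} = 0 — sig = ⟨2 | 0⟩
  • {5,8}:  v_{5} + v_{8} = 0 — sig = ⟨2 | 0⟩
  • {0,3}:  v_{0} + v_{3} = v_{1} — sig = ⟨2 | 1⟩
  • {1,4}:  v_{1} + v_{4} = v_{3} — sig = ⟨2 | 1⟩
  • {3,7}:  v_{3} + v_{7} = v_{4} — sig = ⟨2 | 1⟩
  • {3,8}:  v_{3} + v_{8} = v_{9} — sig = ⟨2 | 1⟩
  • {3,9}:  v_{3} + v_{9} = v_{6} — sig = ⟨2 | 1⟩
  • {5,9}:  v_{5} + v_{9} = v_{3} — sig = ⟨2 | 1⟩
  • {0,6}:  v_{0} + v_{6} = v_{1} + v_{9} — sig = ⟨2 | 1 1⟩
  • {0,9}:  v_{0} + v_{9} = v_{1} + v_{8} — sig = ⟨2 | 1 1⟩
  • {2,5}:  v_{2} + v_{5} = v_{1} + v_{9} — sig = ⟨2 | 1 1⟩
  • {2,7}:  v_{2} + v_{7} = v_{8} + v_{9} — sig = ⟨2 | 1 1⟩
  • {6,7}:  v_{6} + v_{7} = v_{4} + v_{9} — sig = ⟨2 | 1 1⟩
  • {7,9}:  v_{7} + v_{9} = v_{4} + v_{8} — sig = ⟨2 | 1 1⟩
  • {2,3}:  v_{2} + v_{3} = v_{1} + 2·v_{9} — sig = ⟨2 | 1 2⟩
  • {2,6}:  v_{2} + v_{6} = v_{1} + 3·v_{9} — sig = ⟨2 | 1 3⟩
  • {2,4}:  v_{2} + v_{4} = 2·v_{9} — sig = ⟨2 | 2⟩
  • {5,6}:  v_{5} + v_{6} = 2·v_{3} — sig = ⟨2 | 2⟩
  • {6,8}:  v_{6} + v_{8} = 2·v_{9} — sig = ⟨2 | 2⟩
  • {0,2}:  v_{0} + v_{2} = 2·v_{1} + 2·v_{8} — sig = ⟨2 | 2 2⟩
  • {1,8,9}:  v_{1} + v_{8} + v_{9} = v_{2} — sig = ⟨3 | 1⟩

Signatures (|P|; sorted positive RHS coefficients), sorted:
    ⟨2 | 0⟩
    ⟨2 | 0⟩
    ⟨2 | 0⟩
    ⟨2 | 1⟩
    ⟨2 | 1⟩
    ⟨2 | 1⟩
    ⟨2 | 1⟩
    ⟨2 | 1⟩
    ⟨2 | 1⟩
    ⟨2 | 1 1⟩
    ⟨2 | 1 1⟩
    ⟨2 | 1 1⟩
    ⟨2 | 1 1⟩
    ⟨2 | 1 1⟩
    ⟨2 | 1 1⟩
    ⟨2 | 1 2⟩
    ⟨2 | 1 3⟩
    ⟨2 | 2⟩
    ⟨2 | 2⟩
    ⟨2 | 2⟩
    ⟨2 | 2 2⟩
    ⟨3 | 1⟩


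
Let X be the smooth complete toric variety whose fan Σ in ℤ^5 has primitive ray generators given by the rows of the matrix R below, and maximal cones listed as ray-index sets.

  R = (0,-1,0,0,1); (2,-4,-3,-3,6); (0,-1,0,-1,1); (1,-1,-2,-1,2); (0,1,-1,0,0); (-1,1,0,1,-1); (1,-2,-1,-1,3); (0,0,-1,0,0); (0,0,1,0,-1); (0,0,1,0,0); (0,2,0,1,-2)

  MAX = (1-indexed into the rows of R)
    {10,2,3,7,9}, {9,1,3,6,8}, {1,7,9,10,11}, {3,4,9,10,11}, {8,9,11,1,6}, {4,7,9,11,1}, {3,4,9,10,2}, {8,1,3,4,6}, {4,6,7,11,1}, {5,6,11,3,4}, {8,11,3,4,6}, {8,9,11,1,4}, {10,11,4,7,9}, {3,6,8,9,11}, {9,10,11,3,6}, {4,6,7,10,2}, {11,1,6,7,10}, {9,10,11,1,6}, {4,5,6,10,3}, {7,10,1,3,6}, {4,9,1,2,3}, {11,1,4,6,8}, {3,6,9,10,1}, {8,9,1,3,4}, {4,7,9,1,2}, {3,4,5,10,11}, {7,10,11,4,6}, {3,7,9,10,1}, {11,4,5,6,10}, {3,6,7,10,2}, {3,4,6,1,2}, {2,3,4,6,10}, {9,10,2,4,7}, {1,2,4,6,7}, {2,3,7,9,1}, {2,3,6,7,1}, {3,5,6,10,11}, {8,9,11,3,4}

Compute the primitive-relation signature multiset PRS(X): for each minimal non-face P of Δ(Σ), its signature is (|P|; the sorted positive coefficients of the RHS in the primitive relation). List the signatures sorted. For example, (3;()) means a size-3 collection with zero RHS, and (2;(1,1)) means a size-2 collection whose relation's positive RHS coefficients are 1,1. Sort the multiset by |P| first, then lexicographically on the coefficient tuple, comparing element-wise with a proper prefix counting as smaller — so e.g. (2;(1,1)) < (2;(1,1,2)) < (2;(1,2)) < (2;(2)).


|primitive collections| = 18. Relations:

  P = {8,10}:  v_{8} + v_{10} = 0 ; sig = (2;())
  P = {5,9}:  v_{5} + v_{9} = v_{3} + v_{11} ; sig = (2;(1,1))
  P = {7,8}:  v_{7} + v_{8} = v_{1} + v_{4} ; sig = (2;(1,1))
  P = {1,5}:  v_{1} + v_{5} = v_{4} + v_{6} + v_{10} ; sig = (2;(1,1,1))
  P = {5,8}:  v_{5} + v_{8} = v_{3} + v_{4} + v_{6} + v_{11} ; sig = (2;(1,1,1,1))
  P = {2,8}:  v_{2} + v_{8} = v_{1} + v_{3} + 2·v_{4} ; sig = (2;(1,1,2))
  P = {2,5}:  v_{2} + v_{5} = v_{3} + 3·v_{4} + v_{6} + 2·v_{10} ; sig = (2;(1,1,2,3))
  P = {2,11}:  v_{2} + v_{11} = 2·v_{4} + v_{10} ; sig = (2;(1,2))
  P = {5,7}:  v_{5} + v_{7} = 2·v_{4} + v_{6} + 2·v_{10} ; sig = (2;(1,2,2))
  P = {1,3,11}:  v_{1} + v_{3} + v_{11} = 0 ; sig = (3;())
  P = {1,4,10}:  v_{1} + v_{4} + v_{10} = v_{7} ; sig = (3;(1))
  P = {3,4,7}:  v_{3} + v_{4} + v_{7} = v_{2} ; sig = (3;(1))
  P = {4,6,9}:  v_{4} + v_{6} + v_{9} = v_{8} ; sig = (3;(1))
  P = {6,7,9}:  v_{6} + v_{7} + v_{9} = v_{1} ; sig = (3;(1))
  P = {3,7,11}:  v_{3} + v_{7} + v_{11} = v_{4} + v_{10} ; sig = (3;(1,1))
  P = {2,6,9}:  v_{2} + v_{6} + v_{9} = v_{1} + v_{3} + v_{4} ; sig = (3;(1,1,1))
  P = {1,2,10}:  v_{1} + v_{2} + v_{10} = v_{3} + 2·v_{7} ; sig = (3;(1,2))
  P = {3,4,6,10,11}:  v_{3} + v_{4} + v_{6} + v_{10} + v_{11} = v_{5} ; sig = (5;(1))

so the primitive-relation signature multiset is
{ (2;()),  (2;(1,1)) ×2,  (2;(1,1,1)),  (2;(1,1,1,1)),  (2;(1,1,2)),  (2;(1,1,2,3)),  (2;(1,2)),  (2;(1,2,2)),  (3;()),  (3;(1)) ×4,  (3;(1,1)),  (3;(1,1,1)),  (3;(1,2)),  (5;(1)) }


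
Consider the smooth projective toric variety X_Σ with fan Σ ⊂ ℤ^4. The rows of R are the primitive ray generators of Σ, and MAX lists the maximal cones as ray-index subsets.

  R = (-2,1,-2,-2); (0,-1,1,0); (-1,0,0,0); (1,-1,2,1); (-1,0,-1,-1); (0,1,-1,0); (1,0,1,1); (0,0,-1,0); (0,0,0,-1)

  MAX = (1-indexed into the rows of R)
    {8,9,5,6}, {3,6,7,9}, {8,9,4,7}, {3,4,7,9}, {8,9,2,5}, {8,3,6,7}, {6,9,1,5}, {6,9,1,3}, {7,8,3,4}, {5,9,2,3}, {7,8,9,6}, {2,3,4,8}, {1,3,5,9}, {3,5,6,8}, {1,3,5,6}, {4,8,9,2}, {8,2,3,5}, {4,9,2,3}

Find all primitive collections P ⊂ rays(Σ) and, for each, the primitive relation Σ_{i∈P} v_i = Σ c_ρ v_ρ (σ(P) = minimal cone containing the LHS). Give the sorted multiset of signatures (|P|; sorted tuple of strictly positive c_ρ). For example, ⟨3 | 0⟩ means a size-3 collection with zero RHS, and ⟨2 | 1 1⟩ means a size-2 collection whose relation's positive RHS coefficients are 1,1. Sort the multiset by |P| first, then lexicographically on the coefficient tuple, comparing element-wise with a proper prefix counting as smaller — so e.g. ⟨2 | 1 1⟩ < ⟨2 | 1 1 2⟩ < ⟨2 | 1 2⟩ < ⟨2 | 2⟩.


|primitive collections| = 11. Relations:

  P={2,6}:  v_{2} + v_{6} = 0  →  sig = ⟨2 | 0⟩
  P={5,7}:  v_{5} + v_{7} = 0  →  sig = ⟨2 | 0⟩
  P={2,7}:  v_{2} + v_{7} = v_{4}  →  sig = ⟨2 | 1⟩
  P={4,5}:  v_{4} + v_{5} = v_{2}  →  sig = ⟨2 | 1⟩
  P={4,6}:  v_{4} + v_{6} = v_{7}  →  sig = ⟨2 | 1⟩
  P={1,4}:  v_{1} + v_{4} = v_{3} + v_{9}  →  sig = ⟨2 | 1 1⟩
  P={1,2}:  v_{1} + v_{2} = v_{3} + v_{5} + v_{9}  →  sig = ⟨2 | 1 1 1⟩
  P={1,7}:  v_{1} + v_{7} = v_{3} + v_{6} + v_{9}  →  sig = ⟨2 | 1 1 1⟩
  P={1,8}:  v_{1} + v_{8} = 2·v_{5} + v_{6}  →  sig = ⟨2 | 1 2⟩
  P={3,8,9}:  v_{3} + v_{8} + v_{9} = v_{5}  →  sig = ⟨3 | 1⟩
  P={3,5,6,9}:  v_{3} + v_{5} + v_{6} + v_{9} = v_{1}  →  sig = ⟨4 | 1⟩

Sorted signature multiset PRS(X):
{ ⟨2 | 0⟩ ×2,  ⟨2 | 1⟩ ×3,  ⟨2 | 1 1⟩,  ⟨2 | 1 1 1⟩ ×2,  ⟨2 | 1 2⟩,  ⟨3 | 1⟩,  ⟨4 | 1⟩ }


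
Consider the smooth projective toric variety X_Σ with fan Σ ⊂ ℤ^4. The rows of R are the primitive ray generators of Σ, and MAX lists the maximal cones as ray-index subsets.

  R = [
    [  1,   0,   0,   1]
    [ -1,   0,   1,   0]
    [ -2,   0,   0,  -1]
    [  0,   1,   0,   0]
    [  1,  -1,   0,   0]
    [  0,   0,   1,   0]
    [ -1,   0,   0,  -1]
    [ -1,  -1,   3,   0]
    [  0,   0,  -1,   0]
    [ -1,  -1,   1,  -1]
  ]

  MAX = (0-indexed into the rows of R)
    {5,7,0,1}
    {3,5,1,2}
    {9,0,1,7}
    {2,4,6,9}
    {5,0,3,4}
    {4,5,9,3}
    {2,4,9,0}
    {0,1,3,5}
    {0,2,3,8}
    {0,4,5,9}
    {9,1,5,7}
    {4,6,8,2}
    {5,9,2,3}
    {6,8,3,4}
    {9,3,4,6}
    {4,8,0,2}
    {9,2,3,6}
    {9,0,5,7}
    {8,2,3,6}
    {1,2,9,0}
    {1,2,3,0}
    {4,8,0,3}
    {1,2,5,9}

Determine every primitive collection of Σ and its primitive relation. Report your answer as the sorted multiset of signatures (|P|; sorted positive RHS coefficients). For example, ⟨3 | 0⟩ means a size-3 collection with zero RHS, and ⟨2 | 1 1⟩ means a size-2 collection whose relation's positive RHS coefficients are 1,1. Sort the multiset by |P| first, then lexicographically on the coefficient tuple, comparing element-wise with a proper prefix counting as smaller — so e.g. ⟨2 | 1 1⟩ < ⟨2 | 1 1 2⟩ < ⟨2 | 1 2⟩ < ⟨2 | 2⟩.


The 18 primitive collections of Σ (r=10, n=4):

  • {0,6}:  v_{0} + v_{6} = 0  ⟹  sig = ⟨2 | 0⟩
  • {5,8}:  v_{5} + v_{8} = 0  ⟹  sig = ⟨2 | 0⟩
  • {1,4}:  v_{1} + v_{4} = v_{0} + v_{9}  ⟹  sig = ⟨2 | 1 1⟩
  • {1,6}:  v_{1} + v_{6} = v_{2} + v_{5}  ⟹  sig = ⟨2 | 1 1⟩
  • {1,8}:  v_{1} + v_{8} = v_{0} + v_{2}  ⟹  sig = ⟨2 | 1 1⟩
  • {5,6}:  v_{5} + v_{6} = v_{3} + v_{9}  ⟹  sig = ⟨2 | 1 1⟩
  • {8,9}:  v_{8} + v_{9} = v_{2} + v_{4}  ⟹  sig = ⟨2 | 1 1⟩
  • {6,7}:  v_{6} + v_{7} = v_{1} + v_{5} + v_{9}  ⟹  sig = ⟨2 | 1 1 1⟩
  • {7,8}:  v_{7} + v_{8} = v_{0} + v_{1} + v_{9}  ⟹  sig = ⟨2 | 1 1 1⟩
  • {2,7}:  v_{2} + v_{7} = 2·v_{1} + v_{9}  ⟹  sig = ⟨2 | 1 2⟩
  • {3,7}:  v_{3} + v_{7} = v_{1} + 2·v_{5}  ⟹  sig = ⟨2 | 1 2⟩
  • {4,7}:  v_{4} + v_{7} = 2·v_{0} + v_{5} + 2·v_{9}  ⟹  sig = ⟨2 | 1 2 2⟩
  • {0,2,5}:  v_{0} + v_{2} + v_{5} = v_{1}  ⟹  sig = ⟨3 | 1⟩
  • {0,3,9}:  v_{0} + v_{3} + v_{9} = v_{5}  ⟹  sig = ⟨3 | 1⟩
  • {2,3,4}:  v_{2} + v_{3} + v_{4} = v_{6}  ⟹  sig = ⟨3 | 1⟩
  • {2,4,5}:  v_{2} + v_{4} + v_{5} = v_{9}  ⟹  sig = ⟨3 | 1⟩
  • {1,3,9}:  v_{1} + v_{3} + v_{9} = v_{2} + 2·v_{5}  ⟹  sig = ⟨3 | 1 2⟩
  • {0,1,5,9}:  v_{0} + v_{1} + v_{5} + v_{9} = v_{7}  ⟹  sig = ⟨4 | 1⟩

so the primitive-relation signature multiset is
[⟨2 | 0⟩, ⟨2 | 0⟩, ⟨2 | 1 1⟩, ⟨2 | 1 1⟩, ⟨2 | 1 1⟩, ⟨2 | 1 1⟩, ⟨2 | 1 1⟩, ⟨2 | 1 1 1⟩, ⟨2 | 1 1 1⟩, ⟨2 | 1 2⟩, ⟨2 | 1 2⟩, ⟨2 | 1 2 2⟩, ⟨3 | 1⟩, ⟨3 | 1⟩, ⟨3 | 1⟩, ⟨3 | 1⟩, ⟨3 | 1 2⟩, ⟨4 | 1⟩]


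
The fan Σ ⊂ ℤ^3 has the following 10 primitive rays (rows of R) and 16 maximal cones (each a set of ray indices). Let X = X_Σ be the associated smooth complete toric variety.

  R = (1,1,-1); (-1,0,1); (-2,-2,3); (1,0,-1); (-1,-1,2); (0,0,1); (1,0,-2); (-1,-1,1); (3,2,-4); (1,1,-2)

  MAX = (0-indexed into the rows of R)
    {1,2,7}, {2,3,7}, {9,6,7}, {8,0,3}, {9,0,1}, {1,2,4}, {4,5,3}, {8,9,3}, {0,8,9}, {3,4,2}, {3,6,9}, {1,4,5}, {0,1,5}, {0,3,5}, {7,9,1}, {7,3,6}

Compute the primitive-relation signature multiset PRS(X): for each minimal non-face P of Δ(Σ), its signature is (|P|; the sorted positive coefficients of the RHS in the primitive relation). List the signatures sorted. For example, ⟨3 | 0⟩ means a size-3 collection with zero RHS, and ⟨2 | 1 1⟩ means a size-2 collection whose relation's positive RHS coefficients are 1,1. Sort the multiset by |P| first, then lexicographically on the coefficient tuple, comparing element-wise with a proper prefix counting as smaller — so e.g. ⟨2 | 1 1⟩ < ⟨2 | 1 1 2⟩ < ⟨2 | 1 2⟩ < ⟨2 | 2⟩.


Δ(Σ) — 10 vertices, 23 min non-faces:

  • {0,7}:  v_{0} + v_{7} = 0 — sig = ⟨2 | 0⟩
  • {1,3}:  v_{1} + v_{3} = 0 — sig = ⟨2 | 0⟩
  • {4,9}:  v_{4} + v_{9} = 0 — sig = ⟨2 | 0⟩
  • {0,2}:  v_{0} + v_{2} = v_{4} — sig = ⟨2 | 1⟩
  • {0,4}:  v_{0} + v_{4} = v_{5} — sig = ⟨2 | 1⟩
  • {2,8}:  v_{2} + v_{8} = v_{3} — sig = ⟨2 | 1⟩
  • {2,9}:  v_{2} + v_{9} = v_{7} — sig = ⟨2 | 1⟩
  • {4,7}:  v_{4} + v_{7} = v_{2} — sig = ⟨2 | 1⟩
  • {5,6}:  v_{5} + v_{6} = v_{3} — sig = ⟨2 | 1⟩
  • {5,7}:  v_{5} + v_{7} = v_{4} — sig = ⟨2 | 1⟩
  • {5,9}:  v_{5} + v_{9} = v_{0} — sig = ⟨2 | 1⟩
  • {0,6}:  v_{0} + v_{6} = v_{3} + v_{9} — sig = ⟨2 | 1 1⟩
  • {1,6}:  v_{1} + v_{6} = v_{7} + v_{9} — sig = ⟨2 | 1 1⟩
  • {1,8}:  v_{1} + v_{8} = v_{0} + v_{9} — sig = ⟨2 | 1 1⟩
  • {4,6}:  v_{4} + v_{6} = v_{3} + v_{7} — sig = ⟨2 | 1 1⟩
  • {4,8}:  v_{4} + v_{8} = v_{0} + v_{3} — sig = ⟨2 | 1 1⟩
  • {7,8}:  v_{7} + v_{8} = v_{3} + v_{9} — sig = ⟨2 | 1 1⟩
  • {2,6}:  v_{2} + v_{6} = v_{3} + 2·v_{7} — sig = ⟨2 | 1 2⟩
  • {5,8}:  v_{5} + v_{8} = 2·v_{0} + v_{3} — sig = ⟨2 | 1 2⟩
  • {2,5}:  v_{2} + v_{5} = 2·v_{4} — sig = ⟨2 | 2⟩
  • {6,8}:  v_{6} + v_{8} = 2·v_{3} + 2·v_{9} — sig = ⟨2 | 2 2⟩
  • {0,3,9}:  v_{0} + v_{3} + v_{9} = v_{8} — sig = ⟨3 | 1⟩
  • {3,7,9}:  v_{3} + v_{7} + v_{9} = v_{6} — sig = ⟨3 | 1⟩

Sorted signature multiset PRS(X):
{ ⟨2 | 0⟩ ×3,  ⟨2 | 1⟩ ×8,  ⟨2 | 1 1⟩ ×6,  ⟨2 | 1 2⟩ ×2,  ⟨2 | 2⟩,  ⟨2 | 2 2⟩,  ⟨3 | 1⟩ ×2 }


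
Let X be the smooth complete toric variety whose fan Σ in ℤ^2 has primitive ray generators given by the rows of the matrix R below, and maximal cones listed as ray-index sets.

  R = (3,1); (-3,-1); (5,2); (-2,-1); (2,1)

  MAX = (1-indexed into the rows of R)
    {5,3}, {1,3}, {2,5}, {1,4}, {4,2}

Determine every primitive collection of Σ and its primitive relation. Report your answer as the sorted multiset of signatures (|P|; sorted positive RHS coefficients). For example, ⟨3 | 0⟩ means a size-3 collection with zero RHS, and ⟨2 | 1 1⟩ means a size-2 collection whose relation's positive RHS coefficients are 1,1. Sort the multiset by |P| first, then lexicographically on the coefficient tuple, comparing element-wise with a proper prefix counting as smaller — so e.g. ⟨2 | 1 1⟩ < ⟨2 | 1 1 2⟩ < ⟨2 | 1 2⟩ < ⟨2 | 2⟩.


Δ(Σ) — 5 vertices, 5 min non-faces:

  P={1,2}:  v_{1} + v_{2} = 0 ; sig = ⟨2 | 0⟩
  P={4,5}:  v_{4} + v_{5} = 0 ; sig = ⟨2 | 0⟩
  P={1,5}:  v_{1} + v_{5} = v_{3} ; sig = ⟨2 | 1⟩
  P={2,3}:  v_{2} + v_{3} = v_{5} ; sig = ⟨2 | 1⟩
  P={3,4}:  v_{3} + v_{4} = v_{1} ; sig = ⟨2 | 1⟩

Sorted signature multiset PRS(X):
    |P|=2: 5 collections, coeffs (), (), (1), (1), (1)


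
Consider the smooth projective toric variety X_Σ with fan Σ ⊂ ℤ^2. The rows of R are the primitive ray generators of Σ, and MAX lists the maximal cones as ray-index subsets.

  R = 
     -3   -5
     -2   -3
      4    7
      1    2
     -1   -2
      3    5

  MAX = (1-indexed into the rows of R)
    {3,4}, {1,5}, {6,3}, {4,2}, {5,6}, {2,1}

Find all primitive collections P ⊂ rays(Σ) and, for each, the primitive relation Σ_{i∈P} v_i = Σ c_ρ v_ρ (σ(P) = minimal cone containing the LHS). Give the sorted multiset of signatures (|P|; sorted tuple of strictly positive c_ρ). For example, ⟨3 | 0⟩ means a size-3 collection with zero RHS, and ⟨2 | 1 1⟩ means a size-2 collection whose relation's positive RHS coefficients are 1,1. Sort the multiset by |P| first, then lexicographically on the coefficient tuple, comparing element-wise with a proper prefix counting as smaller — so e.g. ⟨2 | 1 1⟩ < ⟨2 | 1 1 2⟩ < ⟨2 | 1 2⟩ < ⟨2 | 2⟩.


9 minimal non-faces of Δ(Σ) (on 6 rays):

  P = {1,6}:  v_{1} + v_{6} = 0 — sig = ⟨2 | 0⟩
  P = {4,5}:  v_{4} + v_{5} = 0 — sig = ⟨2 | 0⟩
  P = {1,3}:  v_{1} + v_{3} = v_{4} — sig = ⟨2 | 1⟩
  P = {1,4}:  v_{1} + v_{4} = v_{2} — sig = ⟨2 | 1⟩
  P = {2,5}:  v_{2} + v_{5} = v_{1} — sig = ⟨2 | 1⟩
  P = {2,6}:  v_{2} + v_{6} = v_{4} — sig = ⟨2 | 1⟩
  P = {3,5}:  v_{3} + v_{5} = v_{6} — sig = ⟨2 | 1⟩
  P = {4,6}:  v_{4} + v_{6} = v_{3} — sig = ⟨2 | 1⟩
  P = {2,3}:  v_{2} + v_{3} = 2·v_{4} — sig = ⟨2 | 2⟩

Signatures (|P|; sorted positive RHS coefficients), sorted:
    ⟨2 | 0⟩
    ⟨2 | 0⟩
    ⟨2 | 1⟩
    ⟨2 | 1⟩
    ⟨2 | 1⟩
    ⟨2 | 1⟩
    ⟨2 | 1⟩
    ⟨2 | 1⟩
    ⟨2 | 2⟩


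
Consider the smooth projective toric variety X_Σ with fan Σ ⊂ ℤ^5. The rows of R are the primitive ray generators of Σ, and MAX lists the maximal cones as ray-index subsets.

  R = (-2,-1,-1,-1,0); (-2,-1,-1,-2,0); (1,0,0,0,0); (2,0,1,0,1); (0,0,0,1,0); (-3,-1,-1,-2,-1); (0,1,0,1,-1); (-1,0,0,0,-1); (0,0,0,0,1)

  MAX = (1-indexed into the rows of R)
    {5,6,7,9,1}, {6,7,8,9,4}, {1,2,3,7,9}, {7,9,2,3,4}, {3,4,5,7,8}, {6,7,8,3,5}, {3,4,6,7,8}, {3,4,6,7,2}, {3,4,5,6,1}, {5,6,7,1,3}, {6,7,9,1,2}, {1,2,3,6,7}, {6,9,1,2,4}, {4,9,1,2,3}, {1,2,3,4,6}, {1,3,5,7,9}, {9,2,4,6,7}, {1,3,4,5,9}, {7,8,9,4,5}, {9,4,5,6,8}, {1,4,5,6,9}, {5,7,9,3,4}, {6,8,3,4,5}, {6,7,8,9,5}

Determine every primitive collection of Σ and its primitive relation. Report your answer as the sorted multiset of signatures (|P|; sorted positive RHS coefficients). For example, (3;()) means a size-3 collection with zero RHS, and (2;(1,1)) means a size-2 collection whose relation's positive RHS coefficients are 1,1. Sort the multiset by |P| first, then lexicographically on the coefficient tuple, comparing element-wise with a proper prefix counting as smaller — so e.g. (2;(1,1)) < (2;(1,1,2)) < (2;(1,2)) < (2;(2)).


Σ has 7 primitive collections:

  {2,5}:  v_{2} + v_{5} = v_{1}  ⇒ sig = (2;(1))
  {2,8}:  v_{2} + v_{8} = v_{6}  ⇒ sig = (2;(1))
  {1,8}:  v_{1} + v_{8} = v_{5} + v_{6}  ⇒ sig = (2;(1,1))
  {1,4,7}:  v_{1} + v_{4} + v_{7} = 0  ⇒ sig = (3;())
  {3,8,9}:  v_{3} + v_{8} + v_{9} = 0  ⇒ sig = (3;())
  {3,6,9}:  v_{3} + v_{6} + v_{9} = v_{2}  ⇒ sig = (3;(1))
  {4,5,6,7}:  v_{4} + v_{5} + v_{6} + v_{7} = v_{8}  ⇒ sig = (4;(1))

Hence PRS(X_Σ) =
[(2;(1)), (2;(1)), (2;(1,1)), (3;()), (3;()), (3;(1)), (4;(1))]
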